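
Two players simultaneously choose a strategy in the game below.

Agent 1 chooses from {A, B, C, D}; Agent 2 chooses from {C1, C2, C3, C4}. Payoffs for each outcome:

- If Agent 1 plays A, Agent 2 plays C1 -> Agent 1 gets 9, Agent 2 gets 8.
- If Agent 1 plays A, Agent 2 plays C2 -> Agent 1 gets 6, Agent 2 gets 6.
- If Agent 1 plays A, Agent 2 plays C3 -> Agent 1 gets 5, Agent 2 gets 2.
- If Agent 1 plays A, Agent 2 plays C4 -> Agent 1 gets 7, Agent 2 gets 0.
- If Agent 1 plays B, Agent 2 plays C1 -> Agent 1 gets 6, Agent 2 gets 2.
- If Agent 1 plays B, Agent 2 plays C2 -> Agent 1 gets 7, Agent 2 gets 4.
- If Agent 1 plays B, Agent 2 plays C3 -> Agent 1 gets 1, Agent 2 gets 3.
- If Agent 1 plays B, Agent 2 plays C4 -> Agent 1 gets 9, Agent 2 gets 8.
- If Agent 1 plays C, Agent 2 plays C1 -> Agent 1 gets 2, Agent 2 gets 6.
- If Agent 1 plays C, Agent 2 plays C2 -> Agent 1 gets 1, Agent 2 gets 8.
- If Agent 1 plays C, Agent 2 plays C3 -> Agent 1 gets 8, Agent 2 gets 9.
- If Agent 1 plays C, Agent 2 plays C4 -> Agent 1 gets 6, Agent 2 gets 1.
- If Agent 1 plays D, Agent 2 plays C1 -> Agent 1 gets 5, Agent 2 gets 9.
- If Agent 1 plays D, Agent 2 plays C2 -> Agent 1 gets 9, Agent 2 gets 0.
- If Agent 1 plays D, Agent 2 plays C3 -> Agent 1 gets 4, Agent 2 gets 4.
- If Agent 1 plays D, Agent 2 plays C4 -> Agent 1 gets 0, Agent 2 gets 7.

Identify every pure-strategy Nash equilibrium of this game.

(A, C1), (B, C4), (C, C3)

(A, C1): Agent 1 gets 9, best alternative 6; Agent 2 gets 8, best alternative 6. No profitable deviation — NE.
(A, C2): Agent 1 can switch to B (6 → 7). Not NE.
(A, C3): Agent 1 can switch to C (5 → 8). Not NE.
(A, C4): Agent 1 can switch to B (7 → 9). Not NE.
(B, C1): Agent 1 can switch to A (6 → 9). Not NE.
(B, C2): Agent 1 can switch to D (7 → 9). Not NE.
(B, C3): Agent 1 can switch to A (1 → 5). Not NE.
(B, C4): Agent 1 gets 9, best alternative 7; Agent 2 gets 8, best alternative 4. No profitable deviation — NE.
(C, C1): Agent 1 can switch to A (2 → 9). Not NE.
(C, C2): Agent 1 can switch to A (1 → 6). Not NE.
(C, C3): Agent 1 gets 8, best alternative 5; Agent 2 gets 9, best alternative 8. No profitable deviation — NE.
(C, C4): Agent 1 can switch to A (6 → 7). Not NE.
(D, C1): Agent 1 can switch to A (5 → 9). Not NE.
(D, C2): Agent 2 can switch to C1 (0 → 9). Not NE.
(D, C3): Agent 1 can switch to A (4 → 5). Not NE.
(The remaining 1 profile has a profitable deviation by the same check.)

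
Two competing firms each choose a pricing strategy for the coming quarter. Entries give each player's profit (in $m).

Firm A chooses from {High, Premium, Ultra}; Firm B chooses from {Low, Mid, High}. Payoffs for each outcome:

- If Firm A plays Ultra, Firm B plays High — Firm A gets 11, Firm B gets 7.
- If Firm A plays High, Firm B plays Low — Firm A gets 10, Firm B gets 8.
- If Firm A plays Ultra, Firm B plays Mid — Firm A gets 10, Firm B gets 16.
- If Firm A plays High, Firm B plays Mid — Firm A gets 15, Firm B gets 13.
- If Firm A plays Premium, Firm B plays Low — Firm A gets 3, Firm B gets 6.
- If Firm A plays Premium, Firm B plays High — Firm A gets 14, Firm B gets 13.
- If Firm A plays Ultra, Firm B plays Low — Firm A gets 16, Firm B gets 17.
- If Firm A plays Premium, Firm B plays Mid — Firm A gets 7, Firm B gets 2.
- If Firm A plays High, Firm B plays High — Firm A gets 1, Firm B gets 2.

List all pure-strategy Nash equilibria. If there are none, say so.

(High, Low): Firm A can switch to Ultra (10 → 16). Not NE.
(High, Mid): Firm A gets 15, best alternative 10; Firm B gets 13, best alternative 8. No profitable deviation — NE.
(High, High): Firm A can switch to Premium (1 → 14). Not NE.
(Premium, Low): Firm A can switch to High (3 → 10). Not NE.
(Premium, Mid): Firm A can switch to High (7 → 15). Not NE.
(Premium, High): Firm A gets 14, best alternative 11; Firm B gets 13, best alternative 6. No profitable deviation — NE.
(Ultra, Low): Firm A gets 16, best alternative 10; Firm B gets 17, best alternative 16. No profitable deviation — NE.
(Ultra, Mid): Firm A can switch to High (10 → 15). Not NE.
(Ultra, High): Firm A can switch to Premium (11 → 14). Not NE.

(High, Mid), (Premium, High), (Ultra, Low)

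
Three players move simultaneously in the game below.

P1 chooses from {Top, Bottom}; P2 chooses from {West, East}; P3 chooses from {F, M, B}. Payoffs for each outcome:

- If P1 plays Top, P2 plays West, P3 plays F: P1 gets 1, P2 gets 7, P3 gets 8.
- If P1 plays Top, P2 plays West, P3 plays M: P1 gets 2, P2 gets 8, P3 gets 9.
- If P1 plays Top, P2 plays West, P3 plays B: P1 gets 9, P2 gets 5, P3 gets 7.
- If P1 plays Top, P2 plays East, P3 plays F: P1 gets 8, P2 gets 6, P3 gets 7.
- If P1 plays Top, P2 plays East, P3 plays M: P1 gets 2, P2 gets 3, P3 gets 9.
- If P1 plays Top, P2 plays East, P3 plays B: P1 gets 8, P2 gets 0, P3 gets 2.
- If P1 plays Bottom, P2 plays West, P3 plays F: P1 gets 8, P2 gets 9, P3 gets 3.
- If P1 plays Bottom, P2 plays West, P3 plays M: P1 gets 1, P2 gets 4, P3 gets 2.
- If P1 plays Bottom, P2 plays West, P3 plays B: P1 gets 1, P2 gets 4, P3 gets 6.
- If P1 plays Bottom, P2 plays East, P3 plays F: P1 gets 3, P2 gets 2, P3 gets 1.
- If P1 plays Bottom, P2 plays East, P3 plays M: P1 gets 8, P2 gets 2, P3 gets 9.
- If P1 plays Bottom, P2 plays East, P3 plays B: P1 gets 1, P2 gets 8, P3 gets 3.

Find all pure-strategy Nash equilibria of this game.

Mark each player's best response to every combination of opponents' strategies; a profile where every player is best-responding is a pure Nash equilibrium.
P1 against (West, F): payoffs 1, 8 → best response Bottom.
P1 against (West, M): payoffs 2, 1 → best response Top.
P1 against (West, B): payoffs 9, 1 → best response Top.
P1 against (East, F): payoffs 8, 3 → best response Top.
P1 against (East, M): payoffs 2, 8 → best response Bottom.
P1 against (East, B): payoffs 8, 1 → best response Top.
P2 against (Top, F): payoffs 7, 6 → best response West.
P2 against (Top, M): payoffs 8, 3 → best response West.
P2 against (Top, B): payoffs 5, 0 → best response West.
P2 against (Bottom, F): payoffs 9, 2 → best response West.
P2 against (Bottom, M): payoffs 4, 2 → best response West.
P2 against (Bottom, B): payoffs 4, 8 → best response East.
P3 against (Top, West): payoffs 8, 9, 7 → best response M.
P3 against (Top, East): payoffs 7, 9, 2 → best response M.
P3 against (Bottom, West): payoffs 3, 2, 6 → best response B.
P3 against (Bottom, East): payoffs 1, 9, 3 → best response M.
Mutual best responses: (Top, West, M).

Pure NE: (Top, West, M)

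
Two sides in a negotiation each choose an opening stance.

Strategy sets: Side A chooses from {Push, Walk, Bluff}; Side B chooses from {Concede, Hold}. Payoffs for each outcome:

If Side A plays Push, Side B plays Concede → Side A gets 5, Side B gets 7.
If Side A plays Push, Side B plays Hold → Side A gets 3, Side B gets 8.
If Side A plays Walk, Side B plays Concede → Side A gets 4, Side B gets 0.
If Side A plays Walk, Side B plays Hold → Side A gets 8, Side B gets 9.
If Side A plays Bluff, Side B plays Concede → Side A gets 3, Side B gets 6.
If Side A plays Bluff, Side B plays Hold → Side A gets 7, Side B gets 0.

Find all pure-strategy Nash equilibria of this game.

Pure NE: (Walk, Hold)

(Push, Concede): Side B can switch to Hold (7 → 8). Not NE.
(Push, Hold): Side A can switch to Walk (3 → 8). Not NE.
(Walk, Concede): Side A can switch to Push (4 → 5). Not NE.
(Walk, Hold): Side A gets 8, best alternative 7; Side B gets 9, best alternative 0. No profitable deviation — NE.
(Bluff, Concede): Side A can switch to Push (3 → 5). Not NE.
(Bluff, Hold): Side A can switch to Walk (7 → 8). Not NE.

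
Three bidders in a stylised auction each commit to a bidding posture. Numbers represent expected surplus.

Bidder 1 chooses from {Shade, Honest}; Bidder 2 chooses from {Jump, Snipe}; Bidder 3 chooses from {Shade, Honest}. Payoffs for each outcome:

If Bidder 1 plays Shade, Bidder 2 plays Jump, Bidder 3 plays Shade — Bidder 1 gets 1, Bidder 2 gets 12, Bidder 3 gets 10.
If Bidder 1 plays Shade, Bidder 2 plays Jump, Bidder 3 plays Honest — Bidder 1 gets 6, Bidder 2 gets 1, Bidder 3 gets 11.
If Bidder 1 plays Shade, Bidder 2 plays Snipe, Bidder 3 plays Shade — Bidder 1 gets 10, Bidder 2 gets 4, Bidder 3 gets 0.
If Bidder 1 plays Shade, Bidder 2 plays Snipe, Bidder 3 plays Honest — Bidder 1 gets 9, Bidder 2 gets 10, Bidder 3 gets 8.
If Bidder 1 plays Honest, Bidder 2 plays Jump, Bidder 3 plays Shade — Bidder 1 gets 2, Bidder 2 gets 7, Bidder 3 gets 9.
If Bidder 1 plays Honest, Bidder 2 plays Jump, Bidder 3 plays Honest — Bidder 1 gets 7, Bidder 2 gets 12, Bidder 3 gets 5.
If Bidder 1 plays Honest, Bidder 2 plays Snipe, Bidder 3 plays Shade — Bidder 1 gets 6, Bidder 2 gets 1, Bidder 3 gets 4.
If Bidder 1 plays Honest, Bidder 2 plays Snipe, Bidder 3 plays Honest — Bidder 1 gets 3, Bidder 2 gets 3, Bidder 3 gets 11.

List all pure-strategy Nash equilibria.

(Shade, Snipe, Honest), (Honest, Jump, Shade)

Bidder 1 against (Jump, Shade): payoffs 1, 2 → best response Honest.
Bidder 1 against (Jump, Honest): payoffs 6, 7 → best response Honest.
Bidder 1 against (Snipe, Shade): payoffs 10, 6 → best response Shade.
Bidder 1 against (Snipe, Honest): payoffs 9, 3 → best response Shade.
Bidder 2 against (Shade, Shade): payoffs 12, 4 → best response Jump.
Bidder 2 against (Shade, Honest): payoffs 1, 10 → best response Snipe.
Bidder 2 against (Honest, Shade): payoffs 7, 1 → best response Jump.
Bidder 2 against (Honest, Honest): payoffs 12, 3 → best response Jump.
Bidder 3 against (Shade, Jump): payoffs 10, 11 → best response Honest.
Bidder 3 against (Shade, Snipe): payoffs 0, 8 → best response Honest.
Bidder 3 against (Honest, Jump): payoffs 9, 5 → best response Shade.
Bidder 3 against (Honest, Snipe): payoffs 4, 11 → best response Honest.
Mutual best responses: (Shade, Snipe, Honest); (Honest, Jump, Shade).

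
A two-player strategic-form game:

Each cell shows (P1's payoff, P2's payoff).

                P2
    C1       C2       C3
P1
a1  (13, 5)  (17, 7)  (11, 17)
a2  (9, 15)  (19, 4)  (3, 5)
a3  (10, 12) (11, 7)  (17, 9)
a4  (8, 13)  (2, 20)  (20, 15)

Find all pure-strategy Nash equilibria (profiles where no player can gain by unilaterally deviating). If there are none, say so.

For each player, find the best response to each opponent profile; mutual best responses are the pure NE.
P1 against C1: payoffs 13, 9, 10, 8 → best response a1.
P1 against C2: payoffs 17, 19, 11, 2 → best response a2.
P1 against C3: payoffs 11, 3, 17, 20 → best response a4.
P2 against a1: payoffs 5, 7, 17 → best response C3.
P2 against a2: payoffs 15, 4, 5 → best response C1.
P2 against a3: payoffs 12, 7, 9 → best response C1.
P2 against a4: payoffs 13, 20, 15 → best response C2.
No profile is a mutual best response for all players.

There is no pure-strategy Nash equilibrium.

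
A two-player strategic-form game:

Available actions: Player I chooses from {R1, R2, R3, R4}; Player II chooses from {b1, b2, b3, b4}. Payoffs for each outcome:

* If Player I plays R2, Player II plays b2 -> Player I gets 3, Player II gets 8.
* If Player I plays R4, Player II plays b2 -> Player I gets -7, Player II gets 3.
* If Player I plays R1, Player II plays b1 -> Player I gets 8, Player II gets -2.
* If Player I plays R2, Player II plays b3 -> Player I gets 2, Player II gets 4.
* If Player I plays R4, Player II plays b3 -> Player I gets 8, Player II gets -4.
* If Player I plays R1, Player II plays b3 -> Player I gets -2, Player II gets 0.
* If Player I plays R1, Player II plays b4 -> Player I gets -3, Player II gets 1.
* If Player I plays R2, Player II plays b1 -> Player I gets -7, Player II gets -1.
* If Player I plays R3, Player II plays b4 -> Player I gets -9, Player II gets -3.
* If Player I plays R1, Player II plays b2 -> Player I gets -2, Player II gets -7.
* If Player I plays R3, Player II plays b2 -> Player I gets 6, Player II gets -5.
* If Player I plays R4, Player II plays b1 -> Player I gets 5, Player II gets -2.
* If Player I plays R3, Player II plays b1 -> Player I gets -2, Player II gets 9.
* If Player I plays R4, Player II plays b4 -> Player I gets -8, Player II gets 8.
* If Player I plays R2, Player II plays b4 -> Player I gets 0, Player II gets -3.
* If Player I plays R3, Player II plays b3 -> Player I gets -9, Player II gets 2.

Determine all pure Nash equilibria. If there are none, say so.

No pure-strategy Nash equilibrium.

Check each profile: it is a Nash equilibrium iff no player can strictly gain by switching unilaterally.
(R1, b1): Player II can switch to b3 (-2 → 0). Not NE.
(R1, b2): Player I can switch to R2 (-2 → 3). Not NE.
(R1, b3): Player I can switch to R2 (-2 → 2). Not NE.
(R1, b4): Player I can switch to R2 (-3 → 0). Not NE.
(R2, b1): Player I can switch to R1 (-7 → 8). Not NE.
(R2, b2): Player I can switch to R3 (3 → 6). Not NE.
(R2, b3): Player I can switch to R4 (2 → 8). Not NE.
(R2, b4): Player II can switch to b1 (-3 → -1). Not NE.
(The remaining 8 profiles each have a profitable deviation by the same check.)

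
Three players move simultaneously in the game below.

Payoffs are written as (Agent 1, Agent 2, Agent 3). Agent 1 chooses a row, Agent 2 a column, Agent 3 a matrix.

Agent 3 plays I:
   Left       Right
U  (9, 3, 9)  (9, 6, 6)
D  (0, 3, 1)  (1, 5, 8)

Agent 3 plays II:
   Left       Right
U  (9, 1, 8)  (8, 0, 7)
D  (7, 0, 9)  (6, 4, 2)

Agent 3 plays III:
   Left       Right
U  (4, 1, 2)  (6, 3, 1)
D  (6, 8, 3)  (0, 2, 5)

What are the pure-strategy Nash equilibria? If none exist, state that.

none

Agent 1 against (Left, I): payoffs 9, 0 → best response U.
Agent 1 against (Left, II): payoffs 9, 7 → best response U.
Agent 1 against (Left, III): payoffs 4, 6 → best response D.
Agent 1 against (Right, I): payoffs 9, 1 → best response U.
Agent 1 against (Right, II): payoffs 8, 6 → best response U.
Agent 1 against (Right, III): payoffs 6, 0 → best response U.
Agent 2 against (U, I): payoffs 3, 6 → best response Right.
Agent 2 against (U, II): payoffs 1, 0 → best response Left.
Agent 2 against (U, III): payoffs 1, 3 → best response Right.
Agent 2 against (D, I): payoffs 3, 5 → best response Right.
Agent 2 against (D, II): payoffs 0, 4 → best response Right.
Agent 2 against (D, III): payoffs 8, 2 → best response Left.
Agent 3 against (U, Left): payoffs 9, 8, 2 → best response I.
Agent 3 against (U, Right): payoffs 6, 7, 1 → best response II.
Agent 3 against (D, Left): payoffs 1, 9, 3 → best response II.
Agent 3 against (D, Right): payoffs 8, 2, 5 → best response I.
No profile is a mutual best response for all players.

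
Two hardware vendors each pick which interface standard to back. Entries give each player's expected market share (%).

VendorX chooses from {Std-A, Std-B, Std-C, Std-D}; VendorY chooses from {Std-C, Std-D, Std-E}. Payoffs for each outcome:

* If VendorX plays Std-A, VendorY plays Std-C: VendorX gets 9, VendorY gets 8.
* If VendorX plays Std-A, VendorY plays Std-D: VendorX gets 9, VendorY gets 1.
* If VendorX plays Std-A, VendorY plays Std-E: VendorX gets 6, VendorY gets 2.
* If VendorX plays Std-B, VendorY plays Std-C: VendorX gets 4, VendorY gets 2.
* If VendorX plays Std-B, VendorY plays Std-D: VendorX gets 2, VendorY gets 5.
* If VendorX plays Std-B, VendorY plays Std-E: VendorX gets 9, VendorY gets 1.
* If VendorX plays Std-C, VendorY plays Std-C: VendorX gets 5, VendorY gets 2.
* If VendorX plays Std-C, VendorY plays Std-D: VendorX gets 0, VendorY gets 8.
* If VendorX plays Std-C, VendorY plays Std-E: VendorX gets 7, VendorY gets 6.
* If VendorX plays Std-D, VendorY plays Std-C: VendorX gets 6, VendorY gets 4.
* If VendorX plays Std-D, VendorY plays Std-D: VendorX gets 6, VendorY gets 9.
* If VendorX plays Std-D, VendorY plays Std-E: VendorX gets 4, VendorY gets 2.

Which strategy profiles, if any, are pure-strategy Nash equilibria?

(Std-A, Std-C)

VendorX against Std-C: payoffs 9, 4, 5, 6 → best response Std-A.
VendorX against Std-D: payoffs 9, 2, 0, 6 → best response Std-A.
VendorX against Std-E: payoffs 6, 9, 7, 4 → best response Std-B.
VendorY against Std-A: payoffs 8, 1, 2 → best response Std-C.
VendorY against Std-B: payoffs 2, 5, 1 → best response Std-D.
VendorY against Std-C: payoffs 2, 8, 6 → best response Std-D.
VendorY against Std-D: payoffs 4, 9, 2 → best response Std-D.
Mutual best responses: (Std-A, Std-C).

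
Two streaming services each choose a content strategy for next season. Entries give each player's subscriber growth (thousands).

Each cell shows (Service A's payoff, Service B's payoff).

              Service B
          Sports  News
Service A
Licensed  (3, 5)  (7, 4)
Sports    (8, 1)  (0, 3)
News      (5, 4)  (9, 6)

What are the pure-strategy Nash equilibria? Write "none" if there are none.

For each strategy profile, look for a profitable unilateral deviation.
(Licensed, Sports): Service A can switch to Sports (3 → 8). Not NE.
(Licensed, News): Service A can switch to News (7 → 9). Not NE.
(Sports, Sports): Service B can switch to News (1 → 3). Not NE.
(Sports, News): Service A can switch to Licensed (0 → 7). Not NE.
(News, Sports): Service A can switch to Sports (5 → 8). Not NE.
(News, News): Service A gets 9, best alternative 7; Service B gets 6, best alternative 4. No profitable deviation — NE.

Pure NE: (News, News)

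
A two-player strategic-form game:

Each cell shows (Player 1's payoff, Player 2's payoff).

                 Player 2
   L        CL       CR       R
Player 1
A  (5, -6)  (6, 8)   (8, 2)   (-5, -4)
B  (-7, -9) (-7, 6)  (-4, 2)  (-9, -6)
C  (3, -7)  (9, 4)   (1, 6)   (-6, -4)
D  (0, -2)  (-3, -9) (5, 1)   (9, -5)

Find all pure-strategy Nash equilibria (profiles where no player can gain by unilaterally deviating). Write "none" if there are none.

For each strategy profile, look for a profitable unilateral deviation.
(A, L): Player 2 can switch to CL (-6 → 8). Not NE.
(A, CL): Player 1 can switch to C (6 → 9). Not NE.
(A, CR): Player 2 can switch to CL (2 → 8). Not NE.
(A, R): Player 1 can switch to D (-5 → 9). Not NE.
(B, L): Player 1 can switch to A (-7 → 5). Not NE.
(B, CL): Player 1 can switch to A (-7 → 6). Not NE.
(B, CR): Player 1 can switch to A (-4 → 8). Not NE.
(B, R): Player 1 can switch to A (-9 → -5). Not NE.
(C, L): Player 1 can switch to A (3 → 5). Not NE.
(C, CL): Player 2 can switch to CR (4 → 6). Not NE.
(C, CR): Player 1 can switch to A (1 → 8). Not NE.
(C, R): Player 1 can switch to A (-6 → -5). Not NE.
(The remaining 4 profiles each have a profitable deviation by the same check.)

There is no pure-strategy Nash equilibrium.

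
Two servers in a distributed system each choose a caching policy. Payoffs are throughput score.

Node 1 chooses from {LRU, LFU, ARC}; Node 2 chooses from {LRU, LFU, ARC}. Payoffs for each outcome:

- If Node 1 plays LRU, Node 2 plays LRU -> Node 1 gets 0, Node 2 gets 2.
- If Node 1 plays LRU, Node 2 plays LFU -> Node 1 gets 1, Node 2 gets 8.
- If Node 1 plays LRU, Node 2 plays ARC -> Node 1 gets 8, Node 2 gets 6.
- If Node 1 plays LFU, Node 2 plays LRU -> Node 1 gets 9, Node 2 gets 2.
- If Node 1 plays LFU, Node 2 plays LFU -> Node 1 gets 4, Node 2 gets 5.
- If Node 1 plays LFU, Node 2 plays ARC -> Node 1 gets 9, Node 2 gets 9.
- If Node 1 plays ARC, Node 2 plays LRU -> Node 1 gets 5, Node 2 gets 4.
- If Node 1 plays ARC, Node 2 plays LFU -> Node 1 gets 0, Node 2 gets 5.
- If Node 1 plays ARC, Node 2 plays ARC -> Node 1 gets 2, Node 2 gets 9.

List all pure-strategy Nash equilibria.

(LRU, LRU): Node 1 can switch to LFU (0 → 9). Not NE.
(LRU, LFU): Node 1 can switch to LFU (1 → 4). Not NE.
(LRU, ARC): Node 1 can switch to LFU (8 → 9). Not NE.
(LFU, LRU): Node 2 can switch to LFU (2 → 5). Not NE.
(LFU, LFU): Node 2 can switch to ARC (5 → 9). Not NE.
(LFU, ARC): Node 1 gets 9, best alternative 8; Node 2 gets 9, best alternative 5. No profitable deviation — NE.
(ARC, LRU): Node 1 can switch to LFU (5 → 9). Not NE.
(The remaining 2 profiles each have a profitable deviation by the same check.)

The unique pure-strategy Nash equilibrium is (LFU, ARC).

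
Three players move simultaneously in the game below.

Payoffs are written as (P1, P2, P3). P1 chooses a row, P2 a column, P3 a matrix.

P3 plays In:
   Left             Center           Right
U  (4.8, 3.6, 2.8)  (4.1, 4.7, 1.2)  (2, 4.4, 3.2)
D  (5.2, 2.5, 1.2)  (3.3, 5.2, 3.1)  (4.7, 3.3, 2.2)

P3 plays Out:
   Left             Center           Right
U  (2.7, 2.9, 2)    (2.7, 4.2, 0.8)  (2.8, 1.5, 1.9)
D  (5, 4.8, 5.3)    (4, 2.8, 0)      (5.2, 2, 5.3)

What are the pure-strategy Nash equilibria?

For each player, find the best response to each opponent profile; mutual best responses are the pure NE.
P1 against (Left, In): payoffs 4.8, 5.2 → best response D.
P1 against (Left, Out): payoffs 2.7, 5 → best response D.
P1 against (Center, In): payoffs 4.1, 3.3 → best response U.
P1 against (Center, Out): payoffs 2.7, 4 → best response D.
P1 against (Right, In): payoffs 2, 4.7 → best response D.
P1 against (Right, Out): payoffs 2.8, 5.2 → best response D.
P2 against (U, In): payoffs 3.6, 4.7, 4.4 → best response Center.
P2 against (U, Out): payoffs 2.9, 4.2, 1.5 → best response Center.
P2 against (D, In): payoffs 2.5, 5.2, 3.3 → best response Center.
P2 against (D, Out): payoffs 4.8, 2.8, 2 → best response Left.
P3 against (U, Left): payoffs 2.8, 2 → best response In.
P3 against (U, Center): payoffs 1.2, 0.8 → best response In.
P3 against (U, Right): payoffs 3.2, 1.9 → best response In.
P3 against (D, Left): payoffs 1.2, 5.3 → best response Out.
P3 against (D, Center): payoffs 3.1, 0 → best response In.
P3 against (D, Right): payoffs 2.2, 5.3 → best response Out.
Mutual best responses: (U, Center, In); (D, Left, Out).

Pure-strategy Nash equilibria: (U, Center, In) and (D, Left, Out)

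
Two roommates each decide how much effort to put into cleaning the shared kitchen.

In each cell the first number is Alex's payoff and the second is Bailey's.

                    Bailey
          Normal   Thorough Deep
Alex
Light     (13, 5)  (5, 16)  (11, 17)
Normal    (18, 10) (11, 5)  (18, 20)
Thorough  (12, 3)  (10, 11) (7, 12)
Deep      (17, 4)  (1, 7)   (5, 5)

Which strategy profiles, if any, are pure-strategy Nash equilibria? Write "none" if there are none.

(Normal, Deep)

(Light, Normal): Alex can switch to Normal (13 → 18). Not NE.
(Light, Thorough): Alex can switch to Normal (5 → 11). Not NE.
(Light, Deep): Alex can switch to Normal (11 → 18). Not NE.
(Normal, Normal): Bailey can switch to Deep (10 → 20). Not NE.
(Normal, Thorough): Bailey can switch to Normal (5 → 10). Not NE.
(Normal, Deep): Alex gets 18, best alternative 11; Bailey gets 20, best alternative 10. No profitable deviation — NE.
(Thorough, Normal): Alex can switch to Light (12 → 13). Not NE.
(Thorough, Thorough): Alex can switch to Normal (10 → 11). Not NE.
(Thorough, Deep): Alex can switch to Light (7 → 11). Not NE.
(The remaining 3 profiles each have a profitable deviation by the same check.)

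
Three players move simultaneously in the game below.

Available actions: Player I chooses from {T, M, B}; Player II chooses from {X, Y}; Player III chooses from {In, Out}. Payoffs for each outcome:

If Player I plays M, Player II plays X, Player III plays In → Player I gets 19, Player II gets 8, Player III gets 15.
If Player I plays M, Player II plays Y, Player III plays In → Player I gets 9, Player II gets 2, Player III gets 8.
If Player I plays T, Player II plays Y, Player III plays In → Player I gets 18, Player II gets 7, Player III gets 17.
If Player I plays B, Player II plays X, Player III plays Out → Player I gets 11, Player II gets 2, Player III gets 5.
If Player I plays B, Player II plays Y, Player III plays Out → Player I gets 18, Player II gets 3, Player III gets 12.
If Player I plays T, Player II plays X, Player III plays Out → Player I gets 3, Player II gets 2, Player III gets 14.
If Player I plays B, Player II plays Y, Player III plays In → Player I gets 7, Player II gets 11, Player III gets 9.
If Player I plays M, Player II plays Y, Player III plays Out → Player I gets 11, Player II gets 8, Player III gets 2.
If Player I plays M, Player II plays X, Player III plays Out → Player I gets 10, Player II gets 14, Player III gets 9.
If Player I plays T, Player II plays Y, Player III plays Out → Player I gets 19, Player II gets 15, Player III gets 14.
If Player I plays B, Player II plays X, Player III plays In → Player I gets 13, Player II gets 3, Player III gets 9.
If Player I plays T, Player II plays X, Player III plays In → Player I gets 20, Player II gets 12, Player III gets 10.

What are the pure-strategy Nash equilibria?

Player I against (X, In): payoffs 20, 19, 13 → best response T.
Player I against (X, Out): payoffs 3, 10, 11 → best response B.
Player I against (Y, In): payoffs 18, 9, 7 → best response T.
Player I against (Y, Out): payoffs 19, 11, 18 → best response T.
Player II against (T, In): payoffs 12, 7 → best response X.
Player II against (T, Out): payoffs 2, 15 → best response Y.
Player II against (M, In): payoffs 8, 2 → best response X.
Player II against (M, Out): payoffs 14, 8 → best response X.
Player II against (B, In): payoffs 3, 11 → best response Y.
Player II against (B, Out): payoffs 2, 3 → best response Y.
Player III against (T, X): payoffs 10, 14 → best response Out.
Player III against (T, Y): payoffs 17, 14 → best response In.
Player III against (M, X): payoffs 15, 9 → best response In.
Player III against (M, Y): payoffs 8, 2 → best response In.
Player III against (B, X): payoffs 9, 5 → best response In.
Player III against (B, Y): payoffs 9, 12 → best response Out.
No profile is a mutual best response for all players.

There is no pure-strategy Nash equilibrium.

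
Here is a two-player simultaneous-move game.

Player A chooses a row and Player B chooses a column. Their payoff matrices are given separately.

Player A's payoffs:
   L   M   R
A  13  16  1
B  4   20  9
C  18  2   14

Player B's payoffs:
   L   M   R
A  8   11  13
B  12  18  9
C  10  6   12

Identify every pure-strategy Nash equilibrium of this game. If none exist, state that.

For each player, find the best response to each opponent profile; mutual best responses are the pure NE.
Player A against L: payoffs 13, 4, 18 → best response C.
Player A against M: payoffs 16, 20, 2 → best response B.
Player A against R: payoffs 1, 9, 14 → best response C.
Player B against A: payoffs 8, 11, 13 → best response R.
Player B against B: payoffs 12, 18, 9 → best response M.
Player B against C: payoffs 10, 6, 12 → best response R.
Mutual best responses: (B, M); (C, R).

(B, M); (C, R)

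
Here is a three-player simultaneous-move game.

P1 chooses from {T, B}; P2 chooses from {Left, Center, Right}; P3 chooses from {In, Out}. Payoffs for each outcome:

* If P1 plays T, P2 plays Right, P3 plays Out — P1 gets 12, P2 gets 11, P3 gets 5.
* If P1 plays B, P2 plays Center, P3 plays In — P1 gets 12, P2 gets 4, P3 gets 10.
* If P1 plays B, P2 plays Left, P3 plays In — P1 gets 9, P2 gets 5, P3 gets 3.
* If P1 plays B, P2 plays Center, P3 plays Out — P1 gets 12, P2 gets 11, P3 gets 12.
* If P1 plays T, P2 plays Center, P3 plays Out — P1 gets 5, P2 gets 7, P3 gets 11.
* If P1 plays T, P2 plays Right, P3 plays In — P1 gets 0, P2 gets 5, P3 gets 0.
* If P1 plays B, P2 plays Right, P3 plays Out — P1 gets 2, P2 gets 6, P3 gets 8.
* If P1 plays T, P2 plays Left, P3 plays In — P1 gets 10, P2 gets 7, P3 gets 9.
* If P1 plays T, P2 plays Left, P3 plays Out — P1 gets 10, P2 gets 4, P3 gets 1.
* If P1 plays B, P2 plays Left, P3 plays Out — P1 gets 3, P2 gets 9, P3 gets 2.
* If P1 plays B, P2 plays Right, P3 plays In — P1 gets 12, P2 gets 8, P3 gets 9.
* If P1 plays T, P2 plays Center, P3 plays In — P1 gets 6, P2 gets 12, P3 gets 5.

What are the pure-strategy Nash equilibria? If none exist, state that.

The pure Nash equilibria are (T, Right, Out); (B, Center, Out); (B, Right, In).

P1 against (Left, In): payoffs 10, 9 → best response T.
P1 against (Left, Out): payoffs 10, 3 → best response T.
P1 against (Center, In): payoffs 6, 12 → best response B.
P1 against (Center, Out): payoffs 5, 12 → best response B.
P1 against (Right, In): payoffs 0, 12 → best response B.
P1 against (Right, Out): payoffs 12, 2 → best response T.
P2 against (T, In): payoffs 7, 12, 5 → best response Center.
P2 against (T, Out): payoffs 4, 7, 11 → best response Right.
P2 against (B, In): payoffs 5, 4, 8 → best response Right.
P2 against (B, Out): payoffs 9, 11, 6 → best response Center.
P3 against (T, Left): payoffs 9, 1 → best response In.
P3 against (T, Center): payoffs 5, 11 → best response Out.
P3 against (T, Right): payoffs 0, 5 → best response Out.
P3 against (B, Left): payoffs 3, 2 → best response In.
P3 against (B, Center): payoffs 10, 12 → best response Out.
P3 against (B, Right): payoffs 9, 8 → best response In.
Mutual best responses: (T, Right, Out); (B, Center, Out); (B, Right, In).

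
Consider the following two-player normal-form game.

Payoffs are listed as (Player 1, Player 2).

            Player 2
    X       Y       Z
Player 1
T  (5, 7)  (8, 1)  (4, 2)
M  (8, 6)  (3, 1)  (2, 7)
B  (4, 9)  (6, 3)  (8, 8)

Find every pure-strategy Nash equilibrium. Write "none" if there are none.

(T, X): Player 1 can switch to M (5 → 8). Not NE.
(T, Y): Player 2 can switch to X (1 → 7). Not NE.
(T, Z): Player 1 can switch to B (4 → 8). Not NE.
(M, X): Player 2 can switch to Z (6 → 7). Not NE.
(M, Y): Player 1 can switch to T (3 → 8). Not NE.
(M, Z): Player 1 can switch to T (2 → 4). Not NE.
(B, X): Player 1 can switch to T (4 → 5). Not NE.
(B, Y): Player 1 can switch to T (6 → 8). Not NE.
(The remaining 1 profile has a profitable deviation by the same check.)

This game has no pure Nash equilibrium.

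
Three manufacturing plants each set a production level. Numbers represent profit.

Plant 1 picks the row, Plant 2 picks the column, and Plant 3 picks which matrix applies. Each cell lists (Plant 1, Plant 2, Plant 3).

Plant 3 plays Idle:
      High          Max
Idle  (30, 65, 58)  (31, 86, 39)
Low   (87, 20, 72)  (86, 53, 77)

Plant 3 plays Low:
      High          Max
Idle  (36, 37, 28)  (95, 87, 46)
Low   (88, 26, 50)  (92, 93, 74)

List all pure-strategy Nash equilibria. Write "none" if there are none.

(Idle, High, Idle): Plant 1 can switch to Low (30 → 87). Not NE.
(Idle, High, Low): Plant 1 can switch to Low (36 → 88). Not NE.
(Idle, Max, Idle): Plant 1 can switch to Low (31 → 86). Not NE.
(Idle, Max, Low): Plant 1 gets 95, best alternative 92; Plant 2 gets 87, best alternative 37; Plant 3 gets 46, best alternative 39. No profitable deviation — NE.
(Low, High, Idle): Plant 2 can switch to Max (20 → 53). Not NE.
(Low, High, Low): Plant 2 can switch to Max (26 → 93). Not NE.
(Low, Max, Idle): Plant 1 gets 86, best alternative 31; Plant 2 gets 53, best alternative 20; Plant 3 gets 77, best alternative 74. No profitable deviation — NE.
(Low, Max, Low): Plant 1 can switch to Idle (92 → 95). Not NE.

The pure Nash equilibria are (Idle, Max, Low), (Low, Max, Idle).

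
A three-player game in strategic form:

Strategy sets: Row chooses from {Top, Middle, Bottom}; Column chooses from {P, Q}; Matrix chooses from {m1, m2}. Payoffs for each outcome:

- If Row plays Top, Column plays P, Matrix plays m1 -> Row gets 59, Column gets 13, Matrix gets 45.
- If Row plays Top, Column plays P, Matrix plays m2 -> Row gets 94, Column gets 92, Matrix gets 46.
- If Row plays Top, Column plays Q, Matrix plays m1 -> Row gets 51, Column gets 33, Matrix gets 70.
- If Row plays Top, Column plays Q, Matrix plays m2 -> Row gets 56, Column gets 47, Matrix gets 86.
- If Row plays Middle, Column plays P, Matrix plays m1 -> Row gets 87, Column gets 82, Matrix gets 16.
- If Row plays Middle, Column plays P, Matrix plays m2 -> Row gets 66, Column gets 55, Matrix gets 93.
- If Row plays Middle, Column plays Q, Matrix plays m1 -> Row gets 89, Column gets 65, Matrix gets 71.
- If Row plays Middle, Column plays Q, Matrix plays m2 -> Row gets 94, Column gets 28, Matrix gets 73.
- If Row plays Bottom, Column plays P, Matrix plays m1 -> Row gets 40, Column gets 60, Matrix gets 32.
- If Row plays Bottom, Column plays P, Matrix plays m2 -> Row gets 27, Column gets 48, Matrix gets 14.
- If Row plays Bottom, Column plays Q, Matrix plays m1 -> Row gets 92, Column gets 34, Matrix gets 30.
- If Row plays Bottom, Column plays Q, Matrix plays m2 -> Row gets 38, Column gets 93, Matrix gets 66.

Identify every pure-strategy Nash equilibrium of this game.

Pure NE: (Top, P, m2)

For each player, find the best response to each opponent profile; mutual best responses are the pure NE.
Row against (P, m1): payoffs 59, 87, 40 → best response Middle.
Row against (P, m2): payoffs 94, 66, 27 → best response Top.
Row against (Q, m1): payoffs 51, 89, 92 → best response Bottom.
Row against (Q, m2): payoffs 56, 94, 38 → best response Middle.
Column against (Top, m1): payoffs 13, 33 → best response Q.
Column against (Top, m2): payoffs 92, 47 → best response P.
Column against (Middle, m1): payoffs 82, 65 → best response P.
Column against (Middle, m2): payoffs 55, 28 → best response P.
Column against (Bottom, m1): payoffs 60, 34 → best response P.
Column against (Bottom, m2): payoffs 48, 93 → best response Q.
Matrix against (Top, P): payoffs 45, 46 → best response m2.
Matrix against (Top, Q): payoffs 70, 86 → best response m2.
Matrix against (Middle, P): payoffs 16, 93 → best response m2.
Matrix against (Middle, Q): payoffs 71, 73 → best response m2.
Matrix against (Bottom, P): payoffs 32, 14 → best response m1.
Matrix against (Bottom, Q): payoffs 30, 66 → best response m2.
Mutual best responses: (Top, P, m2).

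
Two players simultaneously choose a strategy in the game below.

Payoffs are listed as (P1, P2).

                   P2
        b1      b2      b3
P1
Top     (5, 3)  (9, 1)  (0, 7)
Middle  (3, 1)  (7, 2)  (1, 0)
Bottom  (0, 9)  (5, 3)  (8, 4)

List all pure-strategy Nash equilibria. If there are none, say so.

P1 against b1: payoffs 5, 3, 0 → best response Top.
P1 against b2: payoffs 9, 7, 5 → best response Top.
P1 against b3: payoffs 0, 1, 8 → best response Bottom.
P2 against Top: payoffs 3, 1, 7 → best response b3.
P2 against Middle: payoffs 1, 2, 0 → best response b2.
P2 against Bottom: payoffs 9, 3, 4 → best response b1.
No profile is a mutual best response for all players.

none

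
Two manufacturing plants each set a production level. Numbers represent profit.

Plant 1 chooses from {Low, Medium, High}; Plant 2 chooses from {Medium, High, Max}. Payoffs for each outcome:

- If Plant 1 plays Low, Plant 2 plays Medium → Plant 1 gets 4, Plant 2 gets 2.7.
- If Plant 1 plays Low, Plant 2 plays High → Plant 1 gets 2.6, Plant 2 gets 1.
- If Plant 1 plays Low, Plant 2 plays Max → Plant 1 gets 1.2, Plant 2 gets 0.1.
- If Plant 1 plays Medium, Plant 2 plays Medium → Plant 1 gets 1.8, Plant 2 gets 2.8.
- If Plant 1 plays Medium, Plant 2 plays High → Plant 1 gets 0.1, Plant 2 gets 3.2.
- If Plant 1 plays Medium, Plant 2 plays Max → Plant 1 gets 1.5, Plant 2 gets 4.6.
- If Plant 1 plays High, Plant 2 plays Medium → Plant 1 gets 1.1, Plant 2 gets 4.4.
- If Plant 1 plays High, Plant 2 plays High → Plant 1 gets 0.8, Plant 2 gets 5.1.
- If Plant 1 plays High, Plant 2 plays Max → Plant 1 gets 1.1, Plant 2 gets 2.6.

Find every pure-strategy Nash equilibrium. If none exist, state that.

The pure Nash equilibria are (Low, Medium), (Medium, Max).

Mark each player's best response to every combination of opponents' strategies; a profile where every player is best-responding is a pure Nash equilibrium.
Plant 1 against Medium: payoffs 4, 1.8, 1.1 → best response Low.
Plant 1 against High: payoffs 2.6, 0.1, 0.8 → best response Low.
Plant 1 against Max: payoffs 1.2, 1.5, 1.1 → best response Medium.
Plant 2 against Low: payoffs 2.7, 1, 0.1 → best response Medium.
Plant 2 against Medium: payoffs 2.8, 3.2, 4.6 → best response Max.
Plant 2 against High: payoffs 4.4, 5.1, 2.6 → best response High.
Mutual best responses: (Low, Medium); (Medium, Max).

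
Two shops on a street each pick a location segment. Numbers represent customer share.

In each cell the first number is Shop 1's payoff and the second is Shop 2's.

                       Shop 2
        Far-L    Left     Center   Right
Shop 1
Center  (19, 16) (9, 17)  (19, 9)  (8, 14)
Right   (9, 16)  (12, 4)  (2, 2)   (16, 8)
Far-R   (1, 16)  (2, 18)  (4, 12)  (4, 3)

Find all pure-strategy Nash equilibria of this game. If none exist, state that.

(Center, Far-L): Shop 2 can switch to Left (16 → 17). Not NE.
(Center, Left): Shop 1 can switch to Right (9 → 12). Not NE.
(Center, Center): Shop 2 can switch to Far-L (9 → 16). Not NE.
(Center, Right): Shop 1 can switch to Right (8 → 16). Not NE.
(Right, Far-L): Shop 1 can switch to Center (9 → 19). Not NE.
(Right, Left): Shop 2 can switch to Far-L (4 → 16). Not NE.
(Right, Center): Shop 1 can switch to Center (2 → 19). Not NE.
(Right, Right): Shop 2 can switch to Far-L (8 → 16). Not NE.
(Far-R, Far-L): Shop 1 can switch to Center (1 → 19). Not NE.
(Far-R, Left): Shop 1 can switch to Center (2 → 9). Not NE.
(The remaining 2 profiles each have a profitable deviation by the same check.)

There is no pure-strategy Nash equilibrium.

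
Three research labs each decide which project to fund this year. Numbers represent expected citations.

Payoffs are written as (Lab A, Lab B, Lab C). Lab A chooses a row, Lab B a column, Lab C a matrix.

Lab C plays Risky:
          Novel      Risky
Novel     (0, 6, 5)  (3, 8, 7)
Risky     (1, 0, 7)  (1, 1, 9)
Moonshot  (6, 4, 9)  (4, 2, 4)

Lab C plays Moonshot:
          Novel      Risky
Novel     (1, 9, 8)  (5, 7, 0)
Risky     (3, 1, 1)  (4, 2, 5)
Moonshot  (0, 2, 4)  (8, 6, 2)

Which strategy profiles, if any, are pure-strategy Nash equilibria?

(Novel, Novel, Risky): Lab A can switch to Risky (0 → 1). Not NE.
(Novel, Novel, Moonshot): Lab A can switch to Risky (1 → 3). Not NE.
(Novel, Risky, Risky): Lab A can switch to Moonshot (3 → 4). Not NE.
(Novel, Risky, Moonshot): Lab A can switch to Moonshot (5 → 8). Not NE.
(Risky, Novel, Risky): Lab A can switch to Moonshot (1 → 6). Not NE.
(Risky, Novel, Moonshot): Lab B can switch to Risky (1 → 2). Not NE.
(Risky, Risky, Risky): Lab A can switch to Novel (1 → 3). Not NE.
(Risky, Risky, Moonshot): Lab A can switch to Novel (4 → 5). Not NE.
(Moonshot, Novel, Risky): Lab A gets 6, best alternative 1; Lab B gets 4, best alternative 2; Lab C gets 9, best alternative 4. No profitable deviation — NE.
(Moonshot, Novel, Moonshot): Lab A can switch to Novel (0 → 1). Not NE.
(Moonshot, Risky, Risky): Lab B can switch to Novel (2 → 4). Not NE.
(The remaining 1 profile has a profitable deviation by the same check.)

Pure NE: (Moonshot, Novel, Risky)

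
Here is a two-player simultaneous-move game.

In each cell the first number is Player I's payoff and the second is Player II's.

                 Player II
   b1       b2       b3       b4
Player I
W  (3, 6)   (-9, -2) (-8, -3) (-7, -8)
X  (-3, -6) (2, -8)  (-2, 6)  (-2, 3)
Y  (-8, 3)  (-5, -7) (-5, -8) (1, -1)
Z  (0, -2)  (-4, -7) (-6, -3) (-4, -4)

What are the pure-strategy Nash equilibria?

(W, b1), (X, b3)

Player I against b1: payoffs 3, -3, -8, 0 → best response W.
Player I against b2: payoffs -9, 2, -5, -4 → best response X.
Player I against b3: payoffs -8, -2, -5, -6 → best response X.
Player I against b4: payoffs -7, -2, 1, -4 → best response Y.
Player II against W: payoffs 6, -2, -3, -8 → best response b1.
Player II against X: payoffs -6, -8, 6, 3 → best response b3.
Player II against Y: payoffs 3, -7, -8, -1 → best response b1.
Player II against Z: payoffs -2, -7, -3, -4 → best response b1.
Mutual best responses: (W, b1); (X, b3).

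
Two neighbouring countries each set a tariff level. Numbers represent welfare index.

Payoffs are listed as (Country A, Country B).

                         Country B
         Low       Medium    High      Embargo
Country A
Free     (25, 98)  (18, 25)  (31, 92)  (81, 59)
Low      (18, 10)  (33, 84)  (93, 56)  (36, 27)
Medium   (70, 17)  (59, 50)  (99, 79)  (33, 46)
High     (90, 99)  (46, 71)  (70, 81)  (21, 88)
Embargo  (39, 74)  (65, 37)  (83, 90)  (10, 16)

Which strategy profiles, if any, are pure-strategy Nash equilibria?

Mark each player's best response to every combination of opponents' strategies; a profile where every player is best-responding is a pure Nash equilibrium.
Country A against Low: payoffs 25, 18, 70, 90, 39 → best response High.
Country A against Medium: payoffs 18, 33, 59, 46, 65 → best response Embargo.
Country A against High: payoffs 31, 93, 99, 70, 83 → best response Medium.
Country A against Embargo: payoffs 81, 36, 33, 21, 10 → best response Free.
Country B against Free: payoffs 98, 25, 92, 59 → best response Low.
Country B against Low: payoffs 10, 84, 56, 27 → best response Medium.
Country B against Medium: payoffs 17, 50, 79, 46 → best response High.
Country B against High: payoffs 99, 71, 81, 88 → best response Low.
Country B against Embargo: payoffs 74, 37, 90, 16 → best response High.
Mutual best responses: (Medium, High); (High, Low).

(Medium, High) and (High, Low)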